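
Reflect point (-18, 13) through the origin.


Reflection through origin: (x, y) -> (-x, -y)
(-18, 13) -> (18, -13)

(18, -13)


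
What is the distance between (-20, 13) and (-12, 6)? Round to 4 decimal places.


d = sqrt((-12--20)^2 + (6-13)^2) = 10.6301

10.6301


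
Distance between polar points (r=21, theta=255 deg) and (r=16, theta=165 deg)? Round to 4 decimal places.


d = sqrt(r1^2 + r2^2 - 2*r1*r2*cos(t2-t1))
d = sqrt(21^2 + 16^2 - 2*21*16*cos(165-255)) = 26.4008

26.4008


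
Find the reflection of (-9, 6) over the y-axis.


Reflection across y-axis: (x, y) -> (-x, y)
(-9, 6) -> (9, 6)

(9, 6)


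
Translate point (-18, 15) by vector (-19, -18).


Translation: (x+dx, y+dy) = (-18+-19, 15+-18) = (-37, -3)

(-37, -3)


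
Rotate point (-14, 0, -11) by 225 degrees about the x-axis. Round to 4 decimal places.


x' = -14
y' = 0*cos(225) - -11*sin(225) = -7.7782
z' = 0*sin(225) + -11*cos(225) = 7.7782

(-14, -7.7782, 7.7782)


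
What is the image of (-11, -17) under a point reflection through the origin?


Reflection through origin: (x, y) -> (-x, -y)
(-11, -17) -> (11, 17)

(11, 17)


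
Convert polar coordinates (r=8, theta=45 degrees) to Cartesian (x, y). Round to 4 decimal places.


x = 8 * cos(45) = 5.6569
y = 8 * sin(45) = 5.6569

(5.6569, 5.6569)


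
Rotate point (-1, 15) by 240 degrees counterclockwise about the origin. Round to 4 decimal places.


x' = -1*cos(240) - 15*sin(240) = 13.4904
y' = -1*sin(240) + 15*cos(240) = -6.634

(13.4904, -6.634)


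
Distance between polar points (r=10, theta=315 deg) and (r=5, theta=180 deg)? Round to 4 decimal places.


d = sqrt(r1^2 + r2^2 - 2*r1*r2*cos(t2-t1))
d = sqrt(10^2 + 5^2 - 2*10*5*cos(180-315)) = 13.9897

13.9897


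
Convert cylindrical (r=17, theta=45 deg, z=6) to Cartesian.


x = 17 * cos(45) = 12.0208
y = 17 * sin(45) = 12.0208
z = 6

(12.0208, 12.0208, 6)


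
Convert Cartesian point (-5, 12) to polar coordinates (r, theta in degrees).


r = sqrt((-5)^2 + 12^2) = 13
theta = atan2(12, -5) = 112.6199 degrees

r = 13, theta = 112.6199 degrees


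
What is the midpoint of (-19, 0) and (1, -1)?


Midpoint = ((-19+1)/2, (0+-1)/2) = (-9, -0.5)

(-9, -0.5)


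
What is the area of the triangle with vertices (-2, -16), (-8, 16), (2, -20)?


Area = |x1(y2-y3) + x2(y3-y1) + x3(y1-y2)| / 2
= |-2*(16--20) + -8*(-20--16) + 2*(-16-16)| / 2
= 52

52


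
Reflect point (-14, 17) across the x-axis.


Reflection across x-axis: (x, y) -> (x, -y)
(-14, 17) -> (-14, -17)

(-14, -17)


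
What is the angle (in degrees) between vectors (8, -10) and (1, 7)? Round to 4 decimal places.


dot = 8*1 + -10*7 = -62
|u| = 12.8062, |v| = 7.0711
cos(angle) = -0.6847
angle = 133.2101 degrees

133.2101 degrees


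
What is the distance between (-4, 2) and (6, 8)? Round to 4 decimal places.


d = sqrt((6--4)^2 + (8-2)^2) = 11.6619

11.6619


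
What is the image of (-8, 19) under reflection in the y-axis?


Reflection across y-axis: (x, y) -> (-x, y)
(-8, 19) -> (8, 19)

(8, 19)


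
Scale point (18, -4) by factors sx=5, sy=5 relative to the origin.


Scaling: (x*sx, y*sy) = (18*5, -4*5) = (90, -20)

(90, -20)


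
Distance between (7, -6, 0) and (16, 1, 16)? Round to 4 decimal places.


d = sqrt((16-7)^2 + (1--6)^2 + (16-0)^2) = 19.6469

19.6469


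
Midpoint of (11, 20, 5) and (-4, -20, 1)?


Midpoint = ((11+-4)/2, (20+-20)/2, (5+1)/2) = (3.5, 0, 3)

(3.5, 0, 3)


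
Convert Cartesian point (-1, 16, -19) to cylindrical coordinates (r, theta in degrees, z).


r = sqrt((-1)^2 + 16^2) = 16.0312
theta = atan2(16, -1) = 93.5763 deg
z = -19

r = 16.0312, theta = 93.5763 deg, z = -19


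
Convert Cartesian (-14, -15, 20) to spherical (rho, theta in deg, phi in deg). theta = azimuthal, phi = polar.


rho = sqrt((-14)^2 + (-15)^2 + 20^2) = 28.6531
theta = atan2(-15, -14) = 226.9749 deg
phi = acos(20/28.6531) = 45.7329 deg

rho = 28.6531, theta = 226.9749 deg, phi = 45.7329 deg


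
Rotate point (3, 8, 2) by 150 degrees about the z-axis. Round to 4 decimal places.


x' = 3*cos(150) - 8*sin(150) = -6.5981
y' = 3*sin(150) + 8*cos(150) = -5.4282
z' = 2

(-6.5981, -5.4282, 2)


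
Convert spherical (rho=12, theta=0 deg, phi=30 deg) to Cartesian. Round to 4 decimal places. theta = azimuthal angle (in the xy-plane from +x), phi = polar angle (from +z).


x = 12 * sin(30) * cos(0) = 6
y = 12 * sin(30) * sin(0) = 0
z = 12 * cos(30) = 10.3923

(6, 0, 10.3923)


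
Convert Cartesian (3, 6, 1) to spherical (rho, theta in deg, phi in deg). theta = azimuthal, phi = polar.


rho = sqrt(3^2 + 6^2 + 1^2) = 6.7823
theta = atan2(6, 3) = 63.4349 deg
phi = acos(1/6.7823) = 81.5213 deg

rho = 6.7823, theta = 63.4349 deg, phi = 81.5213 deg


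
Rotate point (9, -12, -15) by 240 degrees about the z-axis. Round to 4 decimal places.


x' = 9*cos(240) - -12*sin(240) = -14.8923
y' = 9*sin(240) + -12*cos(240) = -1.7942
z' = -15

(-14.8923, -1.7942, -15)


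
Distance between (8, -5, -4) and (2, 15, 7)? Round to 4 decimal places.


d = sqrt((2-8)^2 + (15--5)^2 + (7--4)^2) = 23.6008

23.6008


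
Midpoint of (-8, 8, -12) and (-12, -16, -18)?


Midpoint = ((-8+-12)/2, (8+-16)/2, (-12+-18)/2) = (-10, -4, -15)

(-10, -4, -15)


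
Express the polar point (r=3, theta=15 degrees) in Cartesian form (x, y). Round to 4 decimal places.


x = 3 * cos(15) = 2.8978
y = 3 * sin(15) = 0.7765

(2.8978, 0.7765)


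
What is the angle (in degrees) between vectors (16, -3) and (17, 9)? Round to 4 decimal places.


dot = 16*17 + -3*9 = 245
|u| = 16.2788, |v| = 19.2354
cos(angle) = 0.7824
angle = 38.5169 degrees

38.5169 degrees


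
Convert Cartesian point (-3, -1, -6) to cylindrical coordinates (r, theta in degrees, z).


r = sqrt((-3)^2 + (-1)^2) = 3.1623
theta = atan2(-1, -3) = 198.4349 deg
z = -6

r = 3.1623, theta = 198.4349 deg, z = -6


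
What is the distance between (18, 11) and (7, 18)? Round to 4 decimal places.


d = sqrt((7-18)^2 + (18-11)^2) = 13.0384

13.0384


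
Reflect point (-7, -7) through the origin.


Reflection through origin: (x, y) -> (-x, -y)
(-7, -7) -> (7, 7)

(7, 7)


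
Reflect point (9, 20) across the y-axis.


Reflection across y-axis: (x, y) -> (-x, y)
(9, 20) -> (-9, 20)

(-9, 20)


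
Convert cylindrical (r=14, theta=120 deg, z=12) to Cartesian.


x = 14 * cos(120) = -7
y = 14 * sin(120) = 12.1244
z = 12

(-7, 12.1244, 12)


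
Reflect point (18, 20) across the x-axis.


Reflection across x-axis: (x, y) -> (x, -y)
(18, 20) -> (18, -20)

(18, -20)


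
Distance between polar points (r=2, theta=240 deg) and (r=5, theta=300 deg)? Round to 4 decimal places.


d = sqrt(r1^2 + r2^2 - 2*r1*r2*cos(t2-t1))
d = sqrt(2^2 + 5^2 - 2*2*5*cos(300-240)) = 4.3589

4.3589


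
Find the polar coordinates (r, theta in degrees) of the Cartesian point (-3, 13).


r = sqrt((-3)^2 + 13^2) = 13.3417
theta = atan2(13, -3) = 102.9946 degrees

r = 13.3417, theta = 102.9946 degrees


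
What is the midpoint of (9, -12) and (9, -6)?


Midpoint = ((9+9)/2, (-12+-6)/2) = (9, -9)

(9, -9)


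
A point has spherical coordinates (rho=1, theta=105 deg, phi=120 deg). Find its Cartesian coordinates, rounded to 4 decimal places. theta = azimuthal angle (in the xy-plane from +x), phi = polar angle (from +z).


x = 1 * sin(120) * cos(105) = -0.2241
y = 1 * sin(120) * sin(105) = 0.8365
z = 1 * cos(120) = -0.5

(-0.2241, 0.8365, -0.5)


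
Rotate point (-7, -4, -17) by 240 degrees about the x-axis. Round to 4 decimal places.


x' = -7
y' = -4*cos(240) - -17*sin(240) = -12.7224
z' = -4*sin(240) + -17*cos(240) = 11.9641

(-7, -12.7224, 11.9641)


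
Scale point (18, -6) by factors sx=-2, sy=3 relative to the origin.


Scaling: (x*sx, y*sy) = (18*-2, -6*3) = (-36, -18)

(-36, -18)


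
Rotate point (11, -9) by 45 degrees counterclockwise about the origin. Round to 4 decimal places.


x' = 11*cos(45) - -9*sin(45) = 14.1421
y' = 11*sin(45) + -9*cos(45) = 1.4142

(14.1421, 1.4142)


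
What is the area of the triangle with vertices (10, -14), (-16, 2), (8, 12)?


Area = |x1(y2-y3) + x2(y3-y1) + x3(y1-y2)| / 2
= |10*(2-12) + -16*(12--14) + 8*(-14-2)| / 2
= 322

322


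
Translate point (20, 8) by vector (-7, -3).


Translation: (x+dx, y+dy) = (20+-7, 8+-3) = (13, 5)

(13, 5)


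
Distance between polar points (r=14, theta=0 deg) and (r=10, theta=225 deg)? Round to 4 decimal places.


d = sqrt(r1^2 + r2^2 - 2*r1*r2*cos(t2-t1))
d = sqrt(14^2 + 10^2 - 2*14*10*cos(225-0)) = 22.2259

22.2259


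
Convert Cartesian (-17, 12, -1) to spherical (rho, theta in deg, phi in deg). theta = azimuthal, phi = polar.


rho = sqrt((-17)^2 + 12^2 + (-1)^2) = 20.8327
theta = atan2(12, -17) = 144.7824 deg
phi = acos(-1/20.8327) = 92.7513 deg

rho = 20.8327, theta = 144.7824 deg, phi = 92.7513 deg


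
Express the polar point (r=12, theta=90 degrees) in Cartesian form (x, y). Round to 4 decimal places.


x = 12 * cos(90) = 0
y = 12 * sin(90) = 12

(0, 12)


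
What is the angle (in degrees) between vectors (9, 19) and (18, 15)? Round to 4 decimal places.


dot = 9*18 + 19*15 = 447
|u| = 21.0238, |v| = 23.4307
cos(angle) = 0.9074
angle = 24.8483 degrees

24.8483 degrees


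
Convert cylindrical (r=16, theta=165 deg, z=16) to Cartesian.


x = 16 * cos(165) = -15.4548
y = 16 * sin(165) = 4.1411
z = 16

(-15.4548, 4.1411, 16)


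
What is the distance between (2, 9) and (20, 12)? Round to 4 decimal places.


d = sqrt((20-2)^2 + (12-9)^2) = 18.2483

18.2483


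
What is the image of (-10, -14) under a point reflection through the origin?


Reflection through origin: (x, y) -> (-x, -y)
(-10, -14) -> (10, 14)

(10, 14)


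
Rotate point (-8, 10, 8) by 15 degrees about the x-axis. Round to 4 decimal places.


x' = -8
y' = 10*cos(15) - 8*sin(15) = 7.5887
z' = 10*sin(15) + 8*cos(15) = 10.3156

(-8, 7.5887, 10.3156)


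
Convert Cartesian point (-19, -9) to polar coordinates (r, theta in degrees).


r = sqrt((-19)^2 + (-9)^2) = 21.0238
theta = atan2(-9, -19) = 205.3462 degrees

r = 21.0238, theta = 205.3462 degrees


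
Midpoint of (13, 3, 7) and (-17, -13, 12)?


Midpoint = ((13+-17)/2, (3+-13)/2, (7+12)/2) = (-2, -5, 9.5)

(-2, -5, 9.5)


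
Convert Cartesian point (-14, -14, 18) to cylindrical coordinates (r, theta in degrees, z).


r = sqrt((-14)^2 + (-14)^2) = 19.799
theta = atan2(-14, -14) = 225 deg
z = 18

r = 19.799, theta = 225 deg, z = 18


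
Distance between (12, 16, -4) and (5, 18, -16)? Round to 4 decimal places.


d = sqrt((5-12)^2 + (18-16)^2 + (-16--4)^2) = 14.0357

14.0357


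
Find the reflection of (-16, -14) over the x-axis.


Reflection across x-axis: (x, y) -> (x, -y)
(-16, -14) -> (-16, 14)

(-16, 14)


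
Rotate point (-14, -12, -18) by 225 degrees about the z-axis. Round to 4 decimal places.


x' = -14*cos(225) - -12*sin(225) = 1.4142
y' = -14*sin(225) + -12*cos(225) = 18.3848
z' = -18

(1.4142, 18.3848, -18)


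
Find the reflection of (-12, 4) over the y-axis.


Reflection across y-axis: (x, y) -> (-x, y)
(-12, 4) -> (12, 4)

(12, 4)


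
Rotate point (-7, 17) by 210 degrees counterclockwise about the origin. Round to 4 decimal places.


x' = -7*cos(210) - 17*sin(210) = 14.5622
y' = -7*sin(210) + 17*cos(210) = -11.2224

(14.5622, -11.2224)


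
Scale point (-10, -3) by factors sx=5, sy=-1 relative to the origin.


Scaling: (x*sx, y*sy) = (-10*5, -3*-1) = (-50, 3)

(-50, 3)


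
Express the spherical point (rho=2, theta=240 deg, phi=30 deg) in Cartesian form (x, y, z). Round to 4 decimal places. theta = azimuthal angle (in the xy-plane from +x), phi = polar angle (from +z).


x = 2 * sin(30) * cos(240) = -0.5
y = 2 * sin(30) * sin(240) = -0.866
z = 2 * cos(30) = 1.7321

(-0.5, -0.866, 1.7321)


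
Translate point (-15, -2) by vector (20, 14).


Translation: (x+dx, y+dy) = (-15+20, -2+14) = (5, 12)

(5, 12)


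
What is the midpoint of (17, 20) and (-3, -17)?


Midpoint = ((17+-3)/2, (20+-17)/2) = (7, 1.5)

(7, 1.5)


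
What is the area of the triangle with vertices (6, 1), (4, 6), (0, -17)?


Area = |x1(y2-y3) + x2(y3-y1) + x3(y1-y2)| / 2
= |6*(6--17) + 4*(-17-1) + 0*(1-6)| / 2
= 33

33


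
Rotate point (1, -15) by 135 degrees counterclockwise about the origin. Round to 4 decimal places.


x' = 1*cos(135) - -15*sin(135) = 9.8995
y' = 1*sin(135) + -15*cos(135) = 11.3137

(9.8995, 11.3137)


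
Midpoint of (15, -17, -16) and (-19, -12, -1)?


Midpoint = ((15+-19)/2, (-17+-12)/2, (-16+-1)/2) = (-2, -14.5, -8.5)

(-2, -14.5, -8.5)


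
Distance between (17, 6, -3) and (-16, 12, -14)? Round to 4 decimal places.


d = sqrt((-16-17)^2 + (12-6)^2 + (-14--3)^2) = 35.2987

35.2987


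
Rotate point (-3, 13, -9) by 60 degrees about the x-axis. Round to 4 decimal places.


x' = -3
y' = 13*cos(60) - -9*sin(60) = 14.2942
z' = 13*sin(60) + -9*cos(60) = 6.7583

(-3, 14.2942, 6.7583)


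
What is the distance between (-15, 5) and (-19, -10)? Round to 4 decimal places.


d = sqrt((-19--15)^2 + (-10-5)^2) = 15.5242

15.5242


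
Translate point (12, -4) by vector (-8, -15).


Translation: (x+dx, y+dy) = (12+-8, -4+-15) = (4, -19)

(4, -19)


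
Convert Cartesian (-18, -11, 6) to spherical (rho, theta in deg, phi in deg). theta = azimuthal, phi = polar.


rho = sqrt((-18)^2 + (-11)^2 + 6^2) = 21.9317
theta = atan2(-11, -18) = 211.4296 deg
phi = acos(6/21.9317) = 74.1228 deg

rho = 21.9317, theta = 211.4296 deg, phi = 74.1228 deg


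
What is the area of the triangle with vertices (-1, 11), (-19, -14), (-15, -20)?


Area = |x1(y2-y3) + x2(y3-y1) + x3(y1-y2)| / 2
= |-1*(-14--20) + -19*(-20-11) + -15*(11--14)| / 2
= 104

104


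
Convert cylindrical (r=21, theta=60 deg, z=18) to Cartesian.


x = 21 * cos(60) = 10.5
y = 21 * sin(60) = 18.1865
z = 18

(10.5, 18.1865, 18)


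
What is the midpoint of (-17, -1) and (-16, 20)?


Midpoint = ((-17+-16)/2, (-1+20)/2) = (-16.5, 9.5)

(-16.5, 9.5)


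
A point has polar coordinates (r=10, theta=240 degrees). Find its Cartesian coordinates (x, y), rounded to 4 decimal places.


x = 10 * cos(240) = -5
y = 10 * sin(240) = -8.6603

(-5, -8.6603)


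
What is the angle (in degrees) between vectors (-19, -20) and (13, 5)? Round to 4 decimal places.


dot = -19*13 + -20*5 = -347
|u| = 27.5862, |v| = 13.9284
cos(angle) = -0.9031
angle = 154.5687 degrees

154.5687 degrees


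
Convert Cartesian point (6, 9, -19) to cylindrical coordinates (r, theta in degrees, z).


r = sqrt(6^2 + 9^2) = 10.8167
theta = atan2(9, 6) = 56.3099 deg
z = -19

r = 10.8167, theta = 56.3099 deg, z = -19


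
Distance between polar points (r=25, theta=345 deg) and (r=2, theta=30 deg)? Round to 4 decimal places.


d = sqrt(r1^2 + r2^2 - 2*r1*r2*cos(t2-t1))
d = sqrt(25^2 + 2^2 - 2*25*2*cos(30-345)) = 23.6281

23.6281


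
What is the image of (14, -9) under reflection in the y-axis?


Reflection across y-axis: (x, y) -> (-x, y)
(14, -9) -> (-14, -9)

(-14, -9)


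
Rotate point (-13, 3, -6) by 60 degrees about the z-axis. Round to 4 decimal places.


x' = -13*cos(60) - 3*sin(60) = -9.0981
y' = -13*sin(60) + 3*cos(60) = -9.7583
z' = -6

(-9.0981, -9.7583, -6)


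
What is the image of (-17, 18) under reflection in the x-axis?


Reflection across x-axis: (x, y) -> (x, -y)
(-17, 18) -> (-17, -18)

(-17, -18)


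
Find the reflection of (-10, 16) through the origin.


Reflection through origin: (x, y) -> (-x, -y)
(-10, 16) -> (10, -16)

(10, -16)


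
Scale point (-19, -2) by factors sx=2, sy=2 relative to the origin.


Scaling: (x*sx, y*sy) = (-19*2, -2*2) = (-38, -4)

(-38, -4)


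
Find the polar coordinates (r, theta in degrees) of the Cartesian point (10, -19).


r = sqrt(10^2 + (-19)^2) = 21.4709
theta = atan2(-19, 10) = 297.7585 degrees

r = 21.4709, theta = 297.7585 degrees


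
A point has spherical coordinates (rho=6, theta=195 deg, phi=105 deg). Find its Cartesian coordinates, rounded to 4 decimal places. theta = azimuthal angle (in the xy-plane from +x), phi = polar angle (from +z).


x = 6 * sin(105) * cos(195) = -5.5981
y = 6 * sin(105) * sin(195) = -1.5
z = 6 * cos(105) = -1.5529

(-5.5981, -1.5, -1.5529)


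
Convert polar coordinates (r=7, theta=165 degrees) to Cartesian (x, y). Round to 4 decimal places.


x = 7 * cos(165) = -6.7615
y = 7 * sin(165) = 1.8117

(-6.7615, 1.8117)


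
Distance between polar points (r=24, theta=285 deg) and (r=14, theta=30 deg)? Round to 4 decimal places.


d = sqrt(r1^2 + r2^2 - 2*r1*r2*cos(t2-t1))
d = sqrt(24^2 + 14^2 - 2*24*14*cos(30-285)) = 30.7559

30.7559


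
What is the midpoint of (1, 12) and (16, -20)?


Midpoint = ((1+16)/2, (12+-20)/2) = (8.5, -4)

(8.5, -4)


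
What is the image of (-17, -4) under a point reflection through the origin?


Reflection through origin: (x, y) -> (-x, -y)
(-17, -4) -> (17, 4)

(17, 4)


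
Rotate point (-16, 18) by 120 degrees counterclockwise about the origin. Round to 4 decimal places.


x' = -16*cos(120) - 18*sin(120) = -7.5885
y' = -16*sin(120) + 18*cos(120) = -22.8564

(-7.5885, -22.8564)


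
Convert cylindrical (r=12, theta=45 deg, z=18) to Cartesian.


x = 12 * cos(45) = 8.4853
y = 12 * sin(45) = 8.4853
z = 18

(8.4853, 8.4853, 18)


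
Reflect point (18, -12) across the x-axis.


Reflection across x-axis: (x, y) -> (x, -y)
(18, -12) -> (18, 12)

(18, 12)


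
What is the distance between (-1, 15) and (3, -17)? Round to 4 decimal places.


d = sqrt((3--1)^2 + (-17-15)^2) = 32.249

32.249


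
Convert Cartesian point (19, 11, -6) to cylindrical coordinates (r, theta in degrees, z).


r = sqrt(19^2 + 11^2) = 21.9545
theta = atan2(11, 19) = 30.0686 deg
z = -6

r = 21.9545, theta = 30.0686 deg, z = -6


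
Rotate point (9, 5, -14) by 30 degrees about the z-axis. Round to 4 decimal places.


x' = 9*cos(30) - 5*sin(30) = 5.2942
y' = 9*sin(30) + 5*cos(30) = 8.8301
z' = -14

(5.2942, 8.8301, -14)


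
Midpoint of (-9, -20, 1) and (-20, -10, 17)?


Midpoint = ((-9+-20)/2, (-20+-10)/2, (1+17)/2) = (-14.5, -15, 9)

(-14.5, -15, 9)


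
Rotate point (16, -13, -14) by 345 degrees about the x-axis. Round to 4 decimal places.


x' = 16
y' = -13*cos(345) - -14*sin(345) = -16.1805
z' = -13*sin(345) + -14*cos(345) = -10.1583

(16, -16.1805, -10.1583)


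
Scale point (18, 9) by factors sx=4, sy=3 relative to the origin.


Scaling: (x*sx, y*sy) = (18*4, 9*3) = (72, 27)

(72, 27)


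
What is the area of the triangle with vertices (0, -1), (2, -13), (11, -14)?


Area = |x1(y2-y3) + x2(y3-y1) + x3(y1-y2)| / 2
= |0*(-13--14) + 2*(-14--1) + 11*(-1--13)| / 2
= 53

53


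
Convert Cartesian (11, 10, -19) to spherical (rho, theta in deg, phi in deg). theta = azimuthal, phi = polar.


rho = sqrt(11^2 + 10^2 + (-19)^2) = 24.1247
theta = atan2(10, 11) = 42.2737 deg
phi = acos(-19/24.1247) = 141.9595 deg

rho = 24.1247, theta = 42.2737 deg, phi = 141.9595 deg


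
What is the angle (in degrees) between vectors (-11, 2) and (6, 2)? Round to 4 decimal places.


dot = -11*6 + 2*2 = -62
|u| = 11.1803, |v| = 6.3246
cos(angle) = -0.8768
angle = 151.2602 degrees

151.2602 degrees


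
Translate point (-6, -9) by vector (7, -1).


Translation: (x+dx, y+dy) = (-6+7, -9+-1) = (1, -10)

(1, -10)


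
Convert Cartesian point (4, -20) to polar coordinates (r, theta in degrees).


r = sqrt(4^2 + (-20)^2) = 20.3961
theta = atan2(-20, 4) = 281.3099 degrees

r = 20.3961, theta = 281.3099 degrees


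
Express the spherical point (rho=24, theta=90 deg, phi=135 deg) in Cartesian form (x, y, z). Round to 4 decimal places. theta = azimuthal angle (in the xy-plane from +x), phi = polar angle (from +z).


x = 24 * sin(135) * cos(90) = 0
y = 24 * sin(135) * sin(90) = 16.9706
z = 24 * cos(135) = -16.9706

(0, 16.9706, -16.9706)


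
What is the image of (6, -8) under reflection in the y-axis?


Reflection across y-axis: (x, y) -> (-x, y)
(6, -8) -> (-6, -8)

(-6, -8)


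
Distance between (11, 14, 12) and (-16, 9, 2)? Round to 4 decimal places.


d = sqrt((-16-11)^2 + (9-14)^2 + (2-12)^2) = 29.2233

29.2233


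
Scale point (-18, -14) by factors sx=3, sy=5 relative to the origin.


Scaling: (x*sx, y*sy) = (-18*3, -14*5) = (-54, -70)

(-54, -70)


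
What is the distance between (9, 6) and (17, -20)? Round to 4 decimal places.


d = sqrt((17-9)^2 + (-20-6)^2) = 27.2029

27.2029


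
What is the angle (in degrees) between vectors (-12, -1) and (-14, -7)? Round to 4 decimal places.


dot = -12*-14 + -1*-7 = 175
|u| = 12.0416, |v| = 15.6525
cos(angle) = 0.9285
angle = 21.8014 degrees

21.8014 degrees


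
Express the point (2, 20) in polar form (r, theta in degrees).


r = sqrt(2^2 + 20^2) = 20.0998
theta = atan2(20, 2) = 84.2894 degrees

r = 20.0998, theta = 84.2894 degrees


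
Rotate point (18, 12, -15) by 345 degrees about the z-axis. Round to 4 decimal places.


x' = 18*cos(345) - 12*sin(345) = 20.4925
y' = 18*sin(345) + 12*cos(345) = 6.9324
z' = -15

(20.4925, 6.9324, -15)


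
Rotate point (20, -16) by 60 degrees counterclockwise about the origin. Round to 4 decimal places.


x' = 20*cos(60) - -16*sin(60) = 23.8564
y' = 20*sin(60) + -16*cos(60) = 9.3205

(23.8564, 9.3205)


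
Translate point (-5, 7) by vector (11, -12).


Translation: (x+dx, y+dy) = (-5+11, 7+-12) = (6, -5)

(6, -5)


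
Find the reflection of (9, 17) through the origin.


Reflection through origin: (x, y) -> (-x, -y)
(9, 17) -> (-9, -17)

(-9, -17)


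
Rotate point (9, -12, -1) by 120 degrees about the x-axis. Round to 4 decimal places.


x' = 9
y' = -12*cos(120) - -1*sin(120) = 6.866
z' = -12*sin(120) + -1*cos(120) = -9.8923

(9, 6.866, -9.8923)


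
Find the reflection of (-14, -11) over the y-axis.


Reflection across y-axis: (x, y) -> (-x, y)
(-14, -11) -> (14, -11)

(14, -11)


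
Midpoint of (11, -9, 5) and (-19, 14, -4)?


Midpoint = ((11+-19)/2, (-9+14)/2, (5+-4)/2) = (-4, 2.5, 0.5)

(-4, 2.5, 0.5)


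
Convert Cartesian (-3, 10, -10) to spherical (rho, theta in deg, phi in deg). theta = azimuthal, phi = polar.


rho = sqrt((-3)^2 + 10^2 + (-10)^2) = 14.4568
theta = atan2(10, -3) = 106.6992 deg
phi = acos(-10/14.4568) = 133.766 deg

rho = 14.4568, theta = 106.6992 deg, phi = 133.766 deg


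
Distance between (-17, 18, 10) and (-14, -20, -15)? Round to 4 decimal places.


d = sqrt((-14--17)^2 + (-20-18)^2 + (-15-10)^2) = 45.5851

45.5851


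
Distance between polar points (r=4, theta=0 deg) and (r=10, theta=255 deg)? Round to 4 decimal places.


d = sqrt(r1^2 + r2^2 - 2*r1*r2*cos(t2-t1))
d = sqrt(4^2 + 10^2 - 2*4*10*cos(255-0)) = 11.6921

11.6921


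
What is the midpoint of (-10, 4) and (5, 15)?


Midpoint = ((-10+5)/2, (4+15)/2) = (-2.5, 9.5)

(-2.5, 9.5)


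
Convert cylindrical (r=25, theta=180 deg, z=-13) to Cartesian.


x = 25 * cos(180) = -25
y = 25 * sin(180) = 0
z = -13

(-25, 0, -13)


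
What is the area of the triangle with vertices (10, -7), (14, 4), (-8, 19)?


Area = |x1(y2-y3) + x2(y3-y1) + x3(y1-y2)| / 2
= |10*(4-19) + 14*(19--7) + -8*(-7-4)| / 2
= 151

151


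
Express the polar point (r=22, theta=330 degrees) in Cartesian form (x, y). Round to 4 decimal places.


x = 22 * cos(330) = 19.0526
y = 22 * sin(330) = -11

(19.0526, -11)


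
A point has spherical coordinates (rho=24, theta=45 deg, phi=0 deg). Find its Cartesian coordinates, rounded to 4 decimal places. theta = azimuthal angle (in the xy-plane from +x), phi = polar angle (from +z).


x = 24 * sin(0) * cos(45) = 0
y = 24 * sin(0) * sin(45) = 0
z = 24 * cos(0) = 24

(0, 0, 24)


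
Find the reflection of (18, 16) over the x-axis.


Reflection across x-axis: (x, y) -> (x, -y)
(18, 16) -> (18, -16)

(18, -16)


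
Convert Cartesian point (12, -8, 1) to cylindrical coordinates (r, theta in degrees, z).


r = sqrt(12^2 + (-8)^2) = 14.4222
theta = atan2(-8, 12) = 326.3099 deg
z = 1

r = 14.4222, theta = 326.3099 deg, z = 1


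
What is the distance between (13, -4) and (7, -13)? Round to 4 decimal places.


d = sqrt((7-13)^2 + (-13--4)^2) = 10.8167

10.8167


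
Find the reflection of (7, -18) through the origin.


Reflection through origin: (x, y) -> (-x, -y)
(7, -18) -> (-7, 18)

(-7, 18)


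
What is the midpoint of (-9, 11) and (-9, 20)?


Midpoint = ((-9+-9)/2, (11+20)/2) = (-9, 15.5)

(-9, 15.5)


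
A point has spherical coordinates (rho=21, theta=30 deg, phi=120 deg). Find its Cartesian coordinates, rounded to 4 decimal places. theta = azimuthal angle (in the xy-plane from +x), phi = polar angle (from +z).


x = 21 * sin(120) * cos(30) = 15.75
y = 21 * sin(120) * sin(30) = 9.0933
z = 21 * cos(120) = -10.5

(15.75, 9.0933, -10.5)


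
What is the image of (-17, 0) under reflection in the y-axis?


Reflection across y-axis: (x, y) -> (-x, y)
(-17, 0) -> (17, 0)

(17, 0)


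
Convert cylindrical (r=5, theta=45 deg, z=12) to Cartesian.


x = 5 * cos(45) = 3.5355
y = 5 * sin(45) = 3.5355
z = 12

(3.5355, 3.5355, 12)


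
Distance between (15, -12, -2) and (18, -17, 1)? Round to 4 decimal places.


d = sqrt((18-15)^2 + (-17--12)^2 + (1--2)^2) = 6.5574

6.5574


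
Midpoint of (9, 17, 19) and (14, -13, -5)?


Midpoint = ((9+14)/2, (17+-13)/2, (19+-5)/2) = (11.5, 2, 7)

(11.5, 2, 7)


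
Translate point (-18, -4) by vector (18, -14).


Translation: (x+dx, y+dy) = (-18+18, -4+-14) = (0, -18)

(0, -18)


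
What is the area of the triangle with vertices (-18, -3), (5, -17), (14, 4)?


Area = |x1(y2-y3) + x2(y3-y1) + x3(y1-y2)| / 2
= |-18*(-17-4) + 5*(4--3) + 14*(-3--17)| / 2
= 304.5

304.5


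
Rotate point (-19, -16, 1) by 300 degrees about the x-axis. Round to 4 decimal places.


x' = -19
y' = -16*cos(300) - 1*sin(300) = -7.134
z' = -16*sin(300) + 1*cos(300) = 14.3564

(-19, -7.134, 14.3564)


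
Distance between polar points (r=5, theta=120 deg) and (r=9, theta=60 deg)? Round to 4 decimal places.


d = sqrt(r1^2 + r2^2 - 2*r1*r2*cos(t2-t1))
d = sqrt(5^2 + 9^2 - 2*5*9*cos(60-120)) = 7.8102

7.8102


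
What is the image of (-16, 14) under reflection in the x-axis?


Reflection across x-axis: (x, y) -> (x, -y)
(-16, 14) -> (-16, -14)

(-16, -14)


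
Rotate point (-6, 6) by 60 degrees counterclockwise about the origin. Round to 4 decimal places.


x' = -6*cos(60) - 6*sin(60) = -8.1962
y' = -6*sin(60) + 6*cos(60) = -2.1962

(-8.1962, -2.1962)


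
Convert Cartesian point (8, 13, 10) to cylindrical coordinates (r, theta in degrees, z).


r = sqrt(8^2 + 13^2) = 15.2643
theta = atan2(13, 8) = 58.3925 deg
z = 10

r = 15.2643, theta = 58.3925 deg, z = 10


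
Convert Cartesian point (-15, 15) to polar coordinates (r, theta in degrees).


r = sqrt((-15)^2 + 15^2) = 21.2132
theta = atan2(15, -15) = 135 degrees

r = 21.2132, theta = 135 degrees


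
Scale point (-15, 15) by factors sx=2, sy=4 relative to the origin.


Scaling: (x*sx, y*sy) = (-15*2, 15*4) = (-30, 60)

(-30, 60)


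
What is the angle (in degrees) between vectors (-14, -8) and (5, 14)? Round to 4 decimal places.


dot = -14*5 + -8*14 = -182
|u| = 16.1245, |v| = 14.8661
cos(angle) = -0.7593
angle = 139.3987 degrees

139.3987 degrees


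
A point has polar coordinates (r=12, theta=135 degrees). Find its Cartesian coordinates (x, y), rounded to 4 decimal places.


x = 12 * cos(135) = -8.4853
y = 12 * sin(135) = 8.4853

(-8.4853, 8.4853)


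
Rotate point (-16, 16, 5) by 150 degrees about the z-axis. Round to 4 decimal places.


x' = -16*cos(150) - 16*sin(150) = 5.8564
y' = -16*sin(150) + 16*cos(150) = -21.8564
z' = 5

(5.8564, -21.8564, 5)


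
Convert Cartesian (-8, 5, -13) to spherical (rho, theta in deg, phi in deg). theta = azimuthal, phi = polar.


rho = sqrt((-8)^2 + 5^2 + (-13)^2) = 16.0624
theta = atan2(5, -8) = 147.9946 deg
phi = acos(-13/16.0624) = 144.032 deg

rho = 16.0624, theta = 147.9946 deg, phi = 144.032 deg


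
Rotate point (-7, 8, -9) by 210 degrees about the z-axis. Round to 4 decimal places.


x' = -7*cos(210) - 8*sin(210) = 10.0622
y' = -7*sin(210) + 8*cos(210) = -3.4282
z' = -9

(10.0622, -3.4282, -9)


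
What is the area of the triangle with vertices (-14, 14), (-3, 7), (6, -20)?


Area = |x1(y2-y3) + x2(y3-y1) + x3(y1-y2)| / 2
= |-14*(7--20) + -3*(-20-14) + 6*(14-7)| / 2
= 117

117


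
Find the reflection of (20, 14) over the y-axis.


Reflection across y-axis: (x, y) -> (-x, y)
(20, 14) -> (-20, 14)

(-20, 14)


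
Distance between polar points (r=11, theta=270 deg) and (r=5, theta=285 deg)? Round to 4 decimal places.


d = sqrt(r1^2 + r2^2 - 2*r1*r2*cos(t2-t1))
d = sqrt(11^2 + 5^2 - 2*11*5*cos(285-270)) = 6.3046

6.3046


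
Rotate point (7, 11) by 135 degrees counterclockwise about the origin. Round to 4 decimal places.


x' = 7*cos(135) - 11*sin(135) = -12.7279
y' = 7*sin(135) + 11*cos(135) = -2.8284

(-12.7279, -2.8284)


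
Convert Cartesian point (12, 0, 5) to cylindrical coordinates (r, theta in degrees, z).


r = sqrt(12^2 + 0^2) = 12
theta = atan2(0, 12) = 0 deg
z = 5

r = 12, theta = 0 deg, z = 5


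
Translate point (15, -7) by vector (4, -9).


Translation: (x+dx, y+dy) = (15+4, -7+-9) = (19, -16)

(19, -16)


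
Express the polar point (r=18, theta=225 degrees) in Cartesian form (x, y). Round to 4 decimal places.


x = 18 * cos(225) = -12.7279
y = 18 * sin(225) = -12.7279

(-12.7279, -12.7279)


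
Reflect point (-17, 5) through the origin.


Reflection through origin: (x, y) -> (-x, -y)
(-17, 5) -> (17, -5)

(17, -5)


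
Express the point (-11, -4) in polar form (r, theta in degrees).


r = sqrt((-11)^2 + (-4)^2) = 11.7047
theta = atan2(-4, -11) = 199.9831 degrees

r = 11.7047, theta = 199.9831 degrees


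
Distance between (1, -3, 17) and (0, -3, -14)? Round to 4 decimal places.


d = sqrt((0-1)^2 + (-3--3)^2 + (-14-17)^2) = 31.0161

31.0161


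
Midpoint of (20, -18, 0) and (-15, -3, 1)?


Midpoint = ((20+-15)/2, (-18+-3)/2, (0+1)/2) = (2.5, -10.5, 0.5)

(2.5, -10.5, 0.5)


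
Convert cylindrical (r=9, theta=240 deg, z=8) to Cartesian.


x = 9 * cos(240) = -4.5
y = 9 * sin(240) = -7.7942
z = 8

(-4.5, -7.7942, 8)


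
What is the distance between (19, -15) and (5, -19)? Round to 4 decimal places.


d = sqrt((5-19)^2 + (-19--15)^2) = 14.5602

14.5602


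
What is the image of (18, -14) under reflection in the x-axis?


Reflection across x-axis: (x, y) -> (x, -y)
(18, -14) -> (18, 14)

(18, 14)


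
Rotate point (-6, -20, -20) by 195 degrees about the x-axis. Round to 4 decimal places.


x' = -6
y' = -20*cos(195) - -20*sin(195) = 14.1421
z' = -20*sin(195) + -20*cos(195) = 24.4949

(-6, 14.1421, 24.4949)


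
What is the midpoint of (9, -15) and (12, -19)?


Midpoint = ((9+12)/2, (-15+-19)/2) = (10.5, -17)

(10.5, -17)


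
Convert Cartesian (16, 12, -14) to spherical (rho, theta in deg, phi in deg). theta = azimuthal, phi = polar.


rho = sqrt(16^2 + 12^2 + (-14)^2) = 24.4131
theta = atan2(12, 16) = 36.8699 deg
phi = acos(-14/24.4131) = 124.992 deg

rho = 24.4131, theta = 36.8699 deg, phi = 124.992 deg


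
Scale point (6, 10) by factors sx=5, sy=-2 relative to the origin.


Scaling: (x*sx, y*sy) = (6*5, 10*-2) = (30, -20)

(30, -20)


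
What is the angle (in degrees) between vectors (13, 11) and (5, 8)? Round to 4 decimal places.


dot = 13*5 + 11*8 = 153
|u| = 17.0294, |v| = 9.434
cos(angle) = 0.9524
angle = 17.7583 degrees

17.7583 degrees


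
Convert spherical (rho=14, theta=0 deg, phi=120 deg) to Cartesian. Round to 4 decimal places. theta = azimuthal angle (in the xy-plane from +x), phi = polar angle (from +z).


x = 14 * sin(120) * cos(0) = 12.1244
y = 14 * sin(120) * sin(0) = 0
z = 14 * cos(120) = -7

(12.1244, 0, -7)


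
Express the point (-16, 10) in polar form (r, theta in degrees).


r = sqrt((-16)^2 + 10^2) = 18.868
theta = atan2(10, -16) = 147.9946 degrees

r = 18.868, theta = 147.9946 degrees


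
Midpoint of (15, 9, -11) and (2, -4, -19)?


Midpoint = ((15+2)/2, (9+-4)/2, (-11+-19)/2) = (8.5, 2.5, -15)

(8.5, 2.5, -15)


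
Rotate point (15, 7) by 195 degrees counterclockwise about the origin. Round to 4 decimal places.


x' = 15*cos(195) - 7*sin(195) = -12.6772
y' = 15*sin(195) + 7*cos(195) = -10.6438

(-12.6772, -10.6438)


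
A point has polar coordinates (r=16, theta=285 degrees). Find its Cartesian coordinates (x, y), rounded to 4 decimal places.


x = 16 * cos(285) = 4.1411
y = 16 * sin(285) = -15.4548

(4.1411, -15.4548)


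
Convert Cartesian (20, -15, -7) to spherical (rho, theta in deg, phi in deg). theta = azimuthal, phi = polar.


rho = sqrt(20^2 + (-15)^2 + (-7)^2) = 25.9615
theta = atan2(-15, 20) = 323.1301 deg
phi = acos(-7/25.9615) = 105.6422 deg

rho = 25.9615, theta = 323.1301 deg, phi = 105.6422 deg


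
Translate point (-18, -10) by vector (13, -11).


Translation: (x+dx, y+dy) = (-18+13, -10+-11) = (-5, -21)

(-5, -21)


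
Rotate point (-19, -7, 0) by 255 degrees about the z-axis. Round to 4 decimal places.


x' = -19*cos(255) - -7*sin(255) = -1.8439
y' = -19*sin(255) + -7*cos(255) = 20.1643
z' = 0

(-1.8439, 20.1643, 0)


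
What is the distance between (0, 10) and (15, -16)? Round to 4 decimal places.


d = sqrt((15-0)^2 + (-16-10)^2) = 30.0167

30.0167


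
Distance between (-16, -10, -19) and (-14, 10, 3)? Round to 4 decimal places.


d = sqrt((-14--16)^2 + (10--10)^2 + (3--19)^2) = 29.7993

29.7993


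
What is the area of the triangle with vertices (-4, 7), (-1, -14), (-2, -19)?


Area = |x1(y2-y3) + x2(y3-y1) + x3(y1-y2)| / 2
= |-4*(-14--19) + -1*(-19-7) + -2*(7--14)| / 2
= 18

18


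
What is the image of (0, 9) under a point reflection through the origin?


Reflection through origin: (x, y) -> (-x, -y)
(0, 9) -> (0, -9)

(0, -9)


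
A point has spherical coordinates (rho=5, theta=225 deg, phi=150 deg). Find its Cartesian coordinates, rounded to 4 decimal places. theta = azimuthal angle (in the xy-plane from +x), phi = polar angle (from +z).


x = 5 * sin(150) * cos(225) = -1.7678
y = 5 * sin(150) * sin(225) = -1.7678
z = 5 * cos(150) = -4.3301

(-1.7678, -1.7678, -4.3301)


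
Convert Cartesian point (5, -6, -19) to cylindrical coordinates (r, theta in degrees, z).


r = sqrt(5^2 + (-6)^2) = 7.8102
theta = atan2(-6, 5) = 309.8056 deg
z = -19

r = 7.8102, theta = 309.8056 deg, z = -19


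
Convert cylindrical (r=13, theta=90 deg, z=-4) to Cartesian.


x = 13 * cos(90) = 0
y = 13 * sin(90) = 13
z = -4

(0, 13, -4)


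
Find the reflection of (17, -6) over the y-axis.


Reflection across y-axis: (x, y) -> (-x, y)
(17, -6) -> (-17, -6)

(-17, -6)


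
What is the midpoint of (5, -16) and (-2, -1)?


Midpoint = ((5+-2)/2, (-16+-1)/2) = (1.5, -8.5)

(1.5, -8.5)


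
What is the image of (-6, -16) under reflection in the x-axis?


Reflection across x-axis: (x, y) -> (x, -y)
(-6, -16) -> (-6, 16)

(-6, 16)


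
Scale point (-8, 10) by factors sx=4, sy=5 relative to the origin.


Scaling: (x*sx, y*sy) = (-8*4, 10*5) = (-32, 50)

(-32, 50)


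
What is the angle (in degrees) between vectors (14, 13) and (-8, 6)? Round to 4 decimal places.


dot = 14*-8 + 13*6 = -34
|u| = 19.105, |v| = 10
cos(angle) = -0.178
angle = 100.2512 degrees

100.2512 degrees


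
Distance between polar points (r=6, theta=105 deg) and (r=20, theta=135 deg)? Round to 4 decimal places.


d = sqrt(r1^2 + r2^2 - 2*r1*r2*cos(t2-t1))
d = sqrt(6^2 + 20^2 - 2*6*20*cos(135-105)) = 15.1048

15.1048


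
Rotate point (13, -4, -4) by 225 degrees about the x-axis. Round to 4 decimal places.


x' = 13
y' = -4*cos(225) - -4*sin(225) = 0
z' = -4*sin(225) + -4*cos(225) = 5.6569

(13, 0, 5.6569)


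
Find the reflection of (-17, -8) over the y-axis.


Reflection across y-axis: (x, y) -> (-x, y)
(-17, -8) -> (17, -8)

(17, -8)


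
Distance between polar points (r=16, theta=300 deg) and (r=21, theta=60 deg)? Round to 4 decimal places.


d = sqrt(r1^2 + r2^2 - 2*r1*r2*cos(t2-t1))
d = sqrt(16^2 + 21^2 - 2*16*21*cos(60-300)) = 32.1403

32.1403


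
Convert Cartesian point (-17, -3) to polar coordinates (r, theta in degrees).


r = sqrt((-17)^2 + (-3)^2) = 17.2627
theta = atan2(-3, -17) = 190.008 degrees

r = 17.2627, theta = 190.008 degrees


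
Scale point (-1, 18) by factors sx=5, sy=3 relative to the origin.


Scaling: (x*sx, y*sy) = (-1*5, 18*3) = (-5, 54)

(-5, 54)


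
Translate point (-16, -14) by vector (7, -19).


Translation: (x+dx, y+dy) = (-16+7, -14+-19) = (-9, -33)

(-9, -33)


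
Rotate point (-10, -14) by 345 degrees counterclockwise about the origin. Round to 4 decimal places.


x' = -10*cos(345) - -14*sin(345) = -13.2827
y' = -10*sin(345) + -14*cos(345) = -10.9348

(-13.2827, -10.9348)


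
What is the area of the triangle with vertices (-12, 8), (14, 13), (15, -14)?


Area = |x1(y2-y3) + x2(y3-y1) + x3(y1-y2)| / 2
= |-12*(13--14) + 14*(-14-8) + 15*(8-13)| / 2
= 353.5

353.5


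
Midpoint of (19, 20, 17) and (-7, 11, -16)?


Midpoint = ((19+-7)/2, (20+11)/2, (17+-16)/2) = (6, 15.5, 0.5)

(6, 15.5, 0.5)


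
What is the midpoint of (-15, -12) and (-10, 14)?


Midpoint = ((-15+-10)/2, (-12+14)/2) = (-12.5, 1)

(-12.5, 1)


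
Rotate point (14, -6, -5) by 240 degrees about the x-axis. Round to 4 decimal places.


x' = 14
y' = -6*cos(240) - -5*sin(240) = -1.3301
z' = -6*sin(240) + -5*cos(240) = 7.6962

(14, -1.3301, 7.6962)


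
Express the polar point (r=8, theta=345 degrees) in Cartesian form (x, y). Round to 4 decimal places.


x = 8 * cos(345) = 7.7274
y = 8 * sin(345) = -2.0706

(7.7274, -2.0706)


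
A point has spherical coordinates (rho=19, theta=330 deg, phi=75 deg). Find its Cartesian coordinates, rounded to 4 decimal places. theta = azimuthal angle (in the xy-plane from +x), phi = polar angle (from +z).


x = 19 * sin(75) * cos(330) = 15.8938
y = 19 * sin(75) * sin(330) = -9.1763
z = 19 * cos(75) = 4.9176

(15.8938, -9.1763, 4.9176)


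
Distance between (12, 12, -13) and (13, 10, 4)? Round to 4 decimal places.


d = sqrt((13-12)^2 + (10-12)^2 + (4--13)^2) = 17.1464

17.1464


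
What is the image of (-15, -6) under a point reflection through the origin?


Reflection through origin: (x, y) -> (-x, -y)
(-15, -6) -> (15, 6)

(15, 6)


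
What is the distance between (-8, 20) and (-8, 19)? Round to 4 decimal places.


d = sqrt((-8--8)^2 + (19-20)^2) = 1

1


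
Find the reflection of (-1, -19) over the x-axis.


Reflection across x-axis: (x, y) -> (x, -y)
(-1, -19) -> (-1, 19)

(-1, 19)


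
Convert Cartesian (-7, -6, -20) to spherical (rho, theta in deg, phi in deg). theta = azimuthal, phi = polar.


rho = sqrt((-7)^2 + (-6)^2 + (-20)^2) = 22.0227
theta = atan2(-6, -7) = 220.6013 deg
phi = acos(-20/22.0227) = 155.2514 deg

rho = 22.0227, theta = 220.6013 deg, phi = 155.2514 deg


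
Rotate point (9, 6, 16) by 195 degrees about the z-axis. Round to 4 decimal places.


x' = 9*cos(195) - 6*sin(195) = -7.1404
y' = 9*sin(195) + 6*cos(195) = -8.1249
z' = 16

(-7.1404, -8.1249, 16)


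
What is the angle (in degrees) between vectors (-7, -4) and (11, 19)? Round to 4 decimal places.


dot = -7*11 + -4*19 = -153
|u| = 8.0623, |v| = 21.9545
cos(angle) = -0.8644
angle = 149.8135 degrees

149.8135 degrees


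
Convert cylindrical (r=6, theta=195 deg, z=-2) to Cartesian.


x = 6 * cos(195) = -5.7956
y = 6 * sin(195) = -1.5529
z = -2

(-5.7956, -1.5529, -2)
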